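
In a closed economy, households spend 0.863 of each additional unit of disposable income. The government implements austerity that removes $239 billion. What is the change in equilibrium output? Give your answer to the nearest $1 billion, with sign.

−$1,745 billion

Expenditure multiplier = 1/(1 − MPC) = 1/(1 − 0.863) = 1/0.137 ≈ 7.299.
ΔY = k × ΔG = (−$239 billion) / 0.137 ≈ −$1,745 billion.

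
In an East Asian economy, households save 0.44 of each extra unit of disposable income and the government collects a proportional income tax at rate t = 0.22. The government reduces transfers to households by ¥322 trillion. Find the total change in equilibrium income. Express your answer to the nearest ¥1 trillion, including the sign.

−¥320 trillion

MPC = 1 − MPS = 1 − 0.44 = 0.56.
The transfer change shifts disposable income by −¥322 trillion, so first-round consumption changes by c·ΔTR = 0.56 × (−¥322 trillion) = −¥180.32 trillion.
Expenditure multiplier = 1/(1 − c(1−t)) = 1/(1 − 0.56×0.78) = 1/0.5632 ≈ 1.776.
The transfer multiplier is c × k ≈ 0.994, so ΔY = k × (c·ΔTR) = (−¥180.32 trillion) / 0.5632 ≈ −¥320 trillion.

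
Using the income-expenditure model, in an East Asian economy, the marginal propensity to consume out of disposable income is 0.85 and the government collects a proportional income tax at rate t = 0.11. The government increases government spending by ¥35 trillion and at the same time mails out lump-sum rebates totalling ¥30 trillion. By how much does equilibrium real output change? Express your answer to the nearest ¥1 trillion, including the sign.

+¥248 trillion

Expenditure multiplier = 1/(1 − c(1−t)) = 1/(1 − 0.85×0.89) = 1/0.2435 ≈ 4.107.
ΔG contributes k·ΔG = (+¥35 trillion) / 0.2435 ≈ +¥143.7 trillion.
ΔT of −¥30 trillion changes first-round spending by −c·ΔT = +¥25.5 trillion, contributing k·(−c·ΔT) = (+¥25.5 trillion) / 0.2435 ≈ +¥104.7 trillion.
Net ΔY = k(ΔG − c·ΔT) = (+¥60.5 trillion) / 0.2435 ≈ +¥248 trillion.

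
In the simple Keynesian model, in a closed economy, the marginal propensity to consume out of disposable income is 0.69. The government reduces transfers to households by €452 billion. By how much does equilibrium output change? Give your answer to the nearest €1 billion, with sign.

−€1,006 billion

The transfer change shifts disposable income by −€452 billion, so first-round consumption changes by c·ΔTR = 0.69 × (−€452 billion) = −€311.88 billion.
Expenditure multiplier = 1/(1 − MPC) = 1/(1 − 0.69) = 1/0.31 ≈ 3.226.
The transfer multiplier is c × k ≈ 2.226, so ΔY = k × (c·ΔTR) = (−€311.88 billion) / 0.31 ≈ −€1,006 billion.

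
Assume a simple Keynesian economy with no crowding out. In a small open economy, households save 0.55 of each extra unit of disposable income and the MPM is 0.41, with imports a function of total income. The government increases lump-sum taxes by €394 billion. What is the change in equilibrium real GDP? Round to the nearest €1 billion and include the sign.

−€185 billion

MPC = 1 − MPS = 1 − 0.55 = 0.45.
A lump-sum tax change of +€394 billion shifts disposable income by −€394 billion; first-round consumption changes by −c × ΔT = −0.45 × (+€394 billion) = −€177.3 billion.
Expenditure multiplier = 1/(1 − c + m) = 1/(1 − 0.45 + 0.41) = 1/0.96 ≈ 1.042.
The tax multiplier is −c × k ≈ −0.469, so ΔY = k × (−c·ΔT) = (−€177.3 billion) / 0.96 ≈ −€185 billion.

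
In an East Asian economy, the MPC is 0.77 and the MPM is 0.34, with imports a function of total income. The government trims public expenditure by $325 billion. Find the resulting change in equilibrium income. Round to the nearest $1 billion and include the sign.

−$570 billion

Expenditure multiplier = 1/(1 − c + m) = 1/(1 − 0.77 + 0.34) = 1/0.57 ≈ 1.754.
ΔY = k × ΔG = (−$325 billion) / 0.57 ≈ −$570 billion.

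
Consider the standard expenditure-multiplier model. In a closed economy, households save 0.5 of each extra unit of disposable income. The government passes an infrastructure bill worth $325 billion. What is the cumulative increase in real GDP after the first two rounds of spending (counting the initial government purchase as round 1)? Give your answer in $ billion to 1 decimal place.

MPC = 1 − MPS = 1 − 0.5 = 0.5.
Round 1 adds ΔG = $325 billion; each later round is MPC = 0.5 times the previous.
After 2 rounds: 325 + 162.5 = ΔG·(1 − c^2)/(1 − c) = 325 × (1 − 0.25)/0.5 = $487.5 billion.

$487.5 billion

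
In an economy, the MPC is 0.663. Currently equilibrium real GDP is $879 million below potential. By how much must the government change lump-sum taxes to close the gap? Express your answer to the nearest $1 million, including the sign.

Spending multiplier = 1/(1 − MPC) = 1/(1 − 0.663) = 1/0.337 ≈ 2.967.
Tax multiplier = −c·k = −0.663/0.337 ≈ −1.967. Need ΔY = +$879 million, so ΔT = ΔY/(−c·k) = −(+$879 million) × 0.337 / 0.663 ≈ −$447 million.
The government should cut lump-sum taxes by $447 million.

−$447 million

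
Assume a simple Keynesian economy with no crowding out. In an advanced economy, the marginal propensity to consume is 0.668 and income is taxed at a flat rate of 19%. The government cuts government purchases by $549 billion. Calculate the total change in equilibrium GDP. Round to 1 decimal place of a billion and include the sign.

−$1,196.3 billion

Government-spending multiplier = 1/(1 − c(1−t)) = 1/(1 − 0.668×0.81) = 1/0.45892 ≈ 2.179.
ΔY = k × ΔG = (−$549 billion) / 0.45892 ≈ −$1,196.3 billion.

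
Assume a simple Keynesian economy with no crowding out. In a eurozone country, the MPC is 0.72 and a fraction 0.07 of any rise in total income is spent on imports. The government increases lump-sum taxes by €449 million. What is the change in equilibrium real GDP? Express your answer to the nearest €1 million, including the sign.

A lump-sum tax change of +€449 million shifts disposable income by −€449 million; first-round consumption changes by −c × ΔT = −0.72 × (+€449 million) = −€323.28 million.
Expenditure multiplier = 1/(1 − c + m) = 1/(1 − 0.72 + 0.07) = 1/0.35 ≈ 2.857.
The tax multiplier is −c × k ≈ −2.057, so ΔY = k × (−c·ΔT) = (−€323.28 million) / 0.35 ≈ −€924 million.

−€924 million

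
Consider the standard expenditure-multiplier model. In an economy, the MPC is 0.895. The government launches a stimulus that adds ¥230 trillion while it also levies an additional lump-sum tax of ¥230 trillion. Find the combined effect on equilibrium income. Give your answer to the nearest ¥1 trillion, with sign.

Expenditure multiplier = 1/(1 − MPC) = 1/(1 − 0.895) = 1/0.105 ≈ 9.524.
ΔG contributes k·ΔG = (+¥230 trillion) / 0.105 ≈ +¥2,190.5 trillion.
ΔT of +¥230 trillion changes first-round spending by −c·ΔT = −¥205.85 trillion, contributing k·(−c·ΔT) = (−¥205.85 trillion) / 0.105 ≈ −¥1,960.5 trillion.
With ΔG = ΔT and no other leakages, the balanced-budget multiplier is 1, so ΔY = ΔG = +¥230 trillion.

+¥230 trillion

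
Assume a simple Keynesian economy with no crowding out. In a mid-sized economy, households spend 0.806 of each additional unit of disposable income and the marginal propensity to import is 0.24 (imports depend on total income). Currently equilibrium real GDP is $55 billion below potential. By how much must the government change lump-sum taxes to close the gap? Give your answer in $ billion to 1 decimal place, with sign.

−$29.6 billion

Spending multiplier = 1/(1 − c + m) = 1/(1 − 0.806 + 0.24) = 1/0.434 ≈ 2.304.
Tax multiplier = −c·k = −0.806/0.434 ≈ −1.857. Need ΔY = +$55 billion, so ΔT = ΔY/(−c·k) = −(+$55 billion) × 0.434 / 0.806 ≈ −$29.6 billion.
The government should cut lump-sum taxes by $29.6 billion.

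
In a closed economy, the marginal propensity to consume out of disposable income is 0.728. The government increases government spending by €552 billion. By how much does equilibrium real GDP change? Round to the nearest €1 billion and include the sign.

Government-spending multiplier = 1/(1 − MPC) = 1/(1 − 0.728) = 1/0.272 ≈ 3.676.
ΔY = k × ΔG = (+€552 billion) / 0.272 ≈ +€2,029 billion.

+€2,029 billion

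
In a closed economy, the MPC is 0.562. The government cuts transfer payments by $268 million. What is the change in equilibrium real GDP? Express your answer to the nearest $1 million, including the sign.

−$344 million

The transfer change shifts disposable income by −$268 million, so first-round consumption changes by c·ΔTR = 0.562 × (−$268 million) = −$150.616 million.
Expenditure multiplier = 1/(1 − MPC) = 1/(1 − 0.562) = 1/0.438 ≈ 2.283.
The transfer multiplier is c × k ≈ 1.283, so ΔY = k × (c·ΔTR) = (−$150.616 million) / 0.438 ≈ −$344 million.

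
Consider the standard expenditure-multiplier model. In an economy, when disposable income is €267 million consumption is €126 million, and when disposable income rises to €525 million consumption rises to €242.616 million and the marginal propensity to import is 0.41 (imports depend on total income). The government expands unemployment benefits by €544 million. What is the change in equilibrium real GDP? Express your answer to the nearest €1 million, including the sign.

MPC = ΔC/ΔYd = (242.616 − 126)/(525 − 267) = 116.616/258 = 0.452.
The transfer change shifts disposable income by +€544 million, so first-round consumption changes by c·ΔTR = 0.452 × (+€544 million) = +€245.888 million.
Expenditure multiplier = 1/(1 − c + m) = 1/(1 − 0.452 + 0.41) = 1/0.958 ≈ 1.044.
The transfer multiplier is c × k ≈ 0.472, so ΔY = k × (c·ΔTR) = (+€245.888 million) / 0.958 ≈ +€257 million.

+€257 million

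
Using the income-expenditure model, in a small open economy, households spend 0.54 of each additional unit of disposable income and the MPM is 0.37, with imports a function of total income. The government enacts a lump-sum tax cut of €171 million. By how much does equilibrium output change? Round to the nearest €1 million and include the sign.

+€111 million

A lump-sum tax change of −€171 million shifts disposable income by +€171 million; first-round consumption changes by −c × ΔT = −0.54 × (−€171 million) = +€92.34 million.
Expenditure multiplier = 1/(1 − c + m) = 1/(1 − 0.54 + 0.37) = 1/0.83 ≈ 1.205.
The tax multiplier is −c × k ≈ −0.651, so ΔY = k × (−c·ΔT) = (+€92.34 million) / 0.83 ≈ +€111 million.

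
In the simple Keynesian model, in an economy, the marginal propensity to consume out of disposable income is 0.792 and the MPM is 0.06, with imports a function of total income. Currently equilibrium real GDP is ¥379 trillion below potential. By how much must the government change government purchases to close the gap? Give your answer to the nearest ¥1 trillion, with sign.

+¥102 trillion

Spending multiplier = 1/(1 − c + m) = 1/(1 − 0.792 + 0.06) = 1/0.268 ≈ 3.731.
Need ΔY = +¥379 trillion, so ΔG = ΔY/k = (+¥379 trillion) × 0.268 ≈ +¥102 trillion.
The government should increase government purchases by ¥102 trillion.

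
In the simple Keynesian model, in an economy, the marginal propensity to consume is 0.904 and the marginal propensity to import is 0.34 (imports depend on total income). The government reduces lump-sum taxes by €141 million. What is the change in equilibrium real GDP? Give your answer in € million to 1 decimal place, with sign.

+€292.3 million

A lump-sum tax change of −€141 million shifts disposable income by +€141 million; first-round consumption changes by −c × ΔT = −0.904 × (−€141 million) = +€127.464 million.
Expenditure multiplier = 1/(1 − c + m) = 1/(1 − 0.904 + 0.34) = 1/0.436 ≈ 2.294.
The tax multiplier is −c × k ≈ −2.073, so ΔY = k × (−c·ΔT) = (+€127.464 million) / 0.436 ≈ +€292.3 million.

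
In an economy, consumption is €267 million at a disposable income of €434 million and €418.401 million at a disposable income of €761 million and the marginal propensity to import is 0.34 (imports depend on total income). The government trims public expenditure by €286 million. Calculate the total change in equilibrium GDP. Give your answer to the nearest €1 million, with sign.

MPC = ΔC/ΔYd = (418.401 − 267)/(761 − 434) = 151.401/327 = 0.463.
Expenditure multiplier = 1/(1 − c + m) = 1/(1 − 0.463 + 0.34) = 1/0.877 ≈ 1.14.
ΔY = k × ΔG = (−€286 million) / 0.877 ≈ −€326 million.

−€326 million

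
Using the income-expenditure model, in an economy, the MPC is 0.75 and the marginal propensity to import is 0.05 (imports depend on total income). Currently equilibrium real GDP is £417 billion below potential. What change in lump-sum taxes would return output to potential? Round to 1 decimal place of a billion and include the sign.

Spending multiplier = 1/(1 − c + m) = 1/(1 − 0.75 + 0.05) = 1/0.3 ≈ 3.333.
Tax multiplier = −c·k = −0.75/0.3 = −2.5. Need ΔY = +£417 billion, so ΔT = ΔY/(−c·k) = −(+£417 billion) × 0.3 / 0.75 = −£166.8 billion.
The government should cut lump-sum taxes by £166.8 billion.

−£166.8 billion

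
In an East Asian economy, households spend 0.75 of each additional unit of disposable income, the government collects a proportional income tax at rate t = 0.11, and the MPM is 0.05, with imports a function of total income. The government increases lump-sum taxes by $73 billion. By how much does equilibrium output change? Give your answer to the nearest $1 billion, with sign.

−$143 billion

A lump-sum tax change of +$73 billion shifts disposable income by −$73 billion; first-round consumption changes by −c × ΔT = −0.75 × (+$73 billion) = −$54.75 billion.
Expenditure multiplier = 1/(1 − c(1−t) + m) = 1/(1 − 0.75×0.89 + 0.05) = 1/0.3825 ≈ 2.614.
The tax multiplier is −c × k ≈ −1.961, so ΔY = k × (−c·ΔT) = (−$54.75 billion) / 0.3825 ≈ −$143 billion.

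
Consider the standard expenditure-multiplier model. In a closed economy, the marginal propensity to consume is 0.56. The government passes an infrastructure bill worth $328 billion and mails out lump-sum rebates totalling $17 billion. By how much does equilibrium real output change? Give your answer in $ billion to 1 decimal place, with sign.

Expenditure multiplier = 1/(1 − MPC) = 1/(1 − 0.56) = 1/0.44 ≈ 2.273.
ΔG contributes k·ΔG = (+$328 billion) / 0.44 ≈ +$745.5 billion.
ΔT of −$17 billion changes first-round spending by −c·ΔT = +$9.52 billion, contributing k·(−c·ΔT) = (+$9.52 billion) / 0.44 ≈ +$21.6 billion.
Net ΔY = k(ΔG − c·ΔT) = (+$337.52 billion) / 0.44 ≈ +$767.1 billion.

+$767.1 billion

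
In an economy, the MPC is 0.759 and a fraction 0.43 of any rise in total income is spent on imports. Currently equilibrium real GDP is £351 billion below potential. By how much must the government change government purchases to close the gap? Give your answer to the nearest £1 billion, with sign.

Spending multiplier = 1/(1 − c + m) = 1/(1 − 0.759 + 0.43) = 1/0.671 ≈ 1.49.
Need ΔY = +£351 billion, so ΔG = ΔY/k = (+£351 billion) × 0.671 ≈ +£236 billion.
The government should increase government purchases by £236 billion.

+£236 billion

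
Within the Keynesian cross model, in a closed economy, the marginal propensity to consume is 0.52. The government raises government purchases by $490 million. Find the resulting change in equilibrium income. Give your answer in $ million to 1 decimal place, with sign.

Expenditure multiplier = 1/(1 − MPC) = 1/(1 − 0.52) = 1/0.48 ≈ 2.083.
ΔY = k × ΔG = (+$490 million) / 0.48 ≈ +$1,020.8 million.

+$1,020.8 million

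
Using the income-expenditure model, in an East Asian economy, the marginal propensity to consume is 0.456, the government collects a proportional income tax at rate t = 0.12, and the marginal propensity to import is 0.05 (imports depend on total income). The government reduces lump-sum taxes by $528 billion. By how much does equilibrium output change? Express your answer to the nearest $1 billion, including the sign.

+$371 billion

A lump-sum tax change of −$528 billion shifts disposable income by +$528 billion; first-round consumption changes by −c × ΔT = −0.456 × (−$528 billion) = +$240.768 billion.
Expenditure multiplier = 1/(1 − c(1−t) + m) = 1/(1 − 0.456×0.88 + 0.05) = 1/0.64872 ≈ 1.541.
The tax multiplier is −c × k ≈ −0.703, so ΔY = k × (−c·ΔT) = (+$240.768 billion) / 0.64872 ≈ +$371 billion.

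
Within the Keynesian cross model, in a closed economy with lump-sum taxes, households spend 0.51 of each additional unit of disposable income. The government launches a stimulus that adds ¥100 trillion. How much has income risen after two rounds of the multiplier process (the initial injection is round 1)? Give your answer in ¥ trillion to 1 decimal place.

Round 1 adds ΔG = ¥100 trillion; each later round is MPC = 0.51 times the previous.
After 2 rounds: 100 + 51 = ΔG·(1 − c^2)/(1 − c) = 100 × (1 − 0.2601)/0.49 = ¥151 trillion.

¥151.0 trillion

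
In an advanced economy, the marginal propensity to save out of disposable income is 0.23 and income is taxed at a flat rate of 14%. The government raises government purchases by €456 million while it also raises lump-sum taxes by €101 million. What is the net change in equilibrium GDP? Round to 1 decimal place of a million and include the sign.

MPC = 1 − MPS = 1 − 0.23 = 0.77.
Expenditure multiplier = 1/(1 − c(1−t)) = 1/(1 − 0.77×0.86) = 1/0.3378 ≈ 2.96.
ΔG contributes k·ΔG = (+€456 million) / 0.3378 ≈ +€1,349.9 million.
ΔT of +€101 million changes first-round spending by −c·ΔT = −€77.77 million, contributing k·(−c·ΔT) = (−€77.77 million) / 0.3378 ≈ −€230.2 million.
Net ΔY = k(ΔG − c·ΔT) = (+€378.23 million) / 0.3378 ≈ +€1,119.7 million.

+€1,119.7 million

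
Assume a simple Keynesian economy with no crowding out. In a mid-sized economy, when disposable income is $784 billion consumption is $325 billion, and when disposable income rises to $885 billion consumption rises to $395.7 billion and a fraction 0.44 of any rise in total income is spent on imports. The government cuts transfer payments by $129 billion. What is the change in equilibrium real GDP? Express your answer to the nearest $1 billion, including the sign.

MPC = ΔC/ΔYd = (395.7 − 325)/(885 − 784) = 70.7/101 = 0.7.
The transfer change shifts disposable income by −$129 billion, so first-round consumption changes by c·ΔTR = 0.7 × (−$129 billion) = −$90.3 billion.
Expenditure multiplier = 1/(1 − c + m) = 1/(1 − 0.7 + 0.44) = 1/0.74 ≈ 1.351.
The transfer multiplier is c × k ≈ 0.946, so ΔY = k × (c·ΔTR) = (−$90.3 billion) / 0.74 ≈ −$122 billion.

−$122 billion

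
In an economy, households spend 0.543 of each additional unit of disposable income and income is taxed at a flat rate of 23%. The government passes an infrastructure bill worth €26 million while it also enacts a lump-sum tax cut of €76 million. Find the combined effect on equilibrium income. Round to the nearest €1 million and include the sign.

+€116 million

Expenditure multiplier = 1/(1 − c(1−t)) = 1/(1 − 0.543×0.77) = 1/0.58189 ≈ 1.719.
ΔG contributes k·ΔG = (+€26 million) / 0.58189 ≈ +€44.7 million.
ΔT of −€76 million changes first-round spending by −c·ΔT = +€41.268 million, contributing k·(−c·ΔT) = (+€41.268 million) / 0.58189 ≈ +€70.9 million.
Net ΔY = k(ΔG − c·ΔT) = (+€67.268 million) / 0.58189 ≈ +€116 million.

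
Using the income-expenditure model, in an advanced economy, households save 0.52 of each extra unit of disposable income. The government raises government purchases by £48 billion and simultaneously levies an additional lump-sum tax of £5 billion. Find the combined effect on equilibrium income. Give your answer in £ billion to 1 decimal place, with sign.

+£87.7 billion

MPC = 1 − MPS = 1 − 0.52 = 0.48.
Expenditure multiplier = 1/(1 − MPC) = 1/(1 − 0.48) = 1/0.52 ≈ 1.923.
ΔG contributes k·ΔG = (+£48 billion) / 0.52 ≈ +£92.3 billion.
ΔT of +£5 billion changes first-round spending by −c·ΔT = −£2.4 billion, contributing k·(−c·ΔT) = (−£2.4 billion) / 0.52 ≈ −£4.6 billion.
Net ΔY = k(ΔG − c·ΔT) = (+£45.6 billion) / 0.52 ≈ +£87.7 billion.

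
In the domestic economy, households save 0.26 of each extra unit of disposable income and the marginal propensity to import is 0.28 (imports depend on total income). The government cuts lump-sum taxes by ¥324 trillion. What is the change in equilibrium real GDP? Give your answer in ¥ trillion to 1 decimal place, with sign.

MPC = 1 − MPS = 1 − 0.26 = 0.74.
A lump-sum tax change of −¥324 trillion shifts disposable income by +¥324 trillion; first-round consumption changes by −c × ΔT = −0.74 × (−¥324 trillion) = +¥239.76 trillion.
Expenditure multiplier = 1/(1 − c + m) = 1/(1 − 0.74 + 0.28) = 1/0.54 ≈ 1.852.
The tax multiplier is −c × k ≈ −1.37, so ΔY = k × (−c·ΔT) = (+¥239.76 trillion) / 0.54 = +¥444 trillion.

+¥444.0 trillion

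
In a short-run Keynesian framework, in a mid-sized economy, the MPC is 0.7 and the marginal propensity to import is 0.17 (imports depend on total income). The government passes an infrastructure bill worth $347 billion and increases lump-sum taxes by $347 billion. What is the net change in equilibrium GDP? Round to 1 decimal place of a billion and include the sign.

+$221.5 billion

Expenditure multiplier = 1/(1 − c + m) = 1/(1 − 0.7 + 0.17) = 1/0.47 ≈ 2.128.
ΔG contributes k·ΔG = (+$347 billion) / 0.47 ≈ +$738.3 billion.
ΔT of +$347 billion changes first-round spending by −c·ΔT = −$242.9 billion, contributing k·(−c·ΔT) = (−$242.9 billion) / 0.47 ≈ −$516.8 billion.
Net ΔY = k(ΔG − c·ΔT) = (+$104.1 billion) / 0.47 ≈ +$221.5 billion.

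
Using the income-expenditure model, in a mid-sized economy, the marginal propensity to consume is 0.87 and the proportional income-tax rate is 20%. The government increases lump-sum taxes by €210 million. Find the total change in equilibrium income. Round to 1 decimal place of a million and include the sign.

A lump-sum tax change of +€210 million shifts disposable income by −€210 million; first-round consumption changes by −c × ΔT = −0.87 × (+€210 million) = −€182.7 million.
Expenditure multiplier = 1/(1 − c(1−t)) = 1/(1 − 0.87×0.8) = 1/0.304 ≈ 3.289.
The tax multiplier is −c × k ≈ −2.862, so ΔY = k × (−c·ΔT) = (−€182.7 million) / 0.304 ≈ −€601 million.

−€601.0 million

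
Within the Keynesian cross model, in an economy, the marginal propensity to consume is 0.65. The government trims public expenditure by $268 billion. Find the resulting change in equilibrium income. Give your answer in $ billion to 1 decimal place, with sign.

−$765.7 billion

Expenditure multiplier = 1/(1 − MPC) = 1/(1 − 0.65) = 1/0.35 ≈ 2.857.
ΔY = k × ΔG = (−$268 billion) / 0.35 ≈ −$765.7 billion.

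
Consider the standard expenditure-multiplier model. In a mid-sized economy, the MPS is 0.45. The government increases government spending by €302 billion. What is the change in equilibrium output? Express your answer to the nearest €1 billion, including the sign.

MPC = 1 − MPS = 1 − 0.45 = 0.55.
Expenditure multiplier = 1/(1 − MPC) = 1/(1 − 0.55) = 1/0.45 ≈ 2.222.
ΔY = k × ΔG = (+€302 billion) / 0.45 ≈ +€671 billion.

+€671 billion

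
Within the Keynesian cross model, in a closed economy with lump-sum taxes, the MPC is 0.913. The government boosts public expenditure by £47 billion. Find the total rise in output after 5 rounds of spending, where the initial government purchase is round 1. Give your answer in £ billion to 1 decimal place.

Round 1 adds ΔG = £47 billion; each later round is MPC = 0.913 times the previous.
After 5 rounds: 47 + 42.911 + 39.177743 + 35.769279359 + 32.657352054767 = ΔG·(1 − c^5)/(1 − c) = 47 × (1 − 0.634386434595793)/0.087 ≈ £197.5 billion.

£197.5 billion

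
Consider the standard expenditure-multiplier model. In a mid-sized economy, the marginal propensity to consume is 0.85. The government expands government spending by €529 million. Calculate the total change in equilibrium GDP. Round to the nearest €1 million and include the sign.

Spending multiplier = 1/(1 − MPC) = 1/(1 − 0.85) = 1/0.15 ≈ 6.667.
ΔY = k × ΔG = (+€529 million) / 0.15 ≈ +€3,527 million.

+€3,527 million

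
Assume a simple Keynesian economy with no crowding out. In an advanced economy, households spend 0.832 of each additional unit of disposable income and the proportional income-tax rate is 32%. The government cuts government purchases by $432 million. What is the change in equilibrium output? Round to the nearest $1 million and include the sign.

−$995 million

Government-spending multiplier = 1/(1 − c(1−t)) = 1/(1 − 0.832×0.68) = 1/0.43424 ≈ 2.303.
ΔY = k × ΔG = (−$432 million) / 0.43424 ≈ −$995 million.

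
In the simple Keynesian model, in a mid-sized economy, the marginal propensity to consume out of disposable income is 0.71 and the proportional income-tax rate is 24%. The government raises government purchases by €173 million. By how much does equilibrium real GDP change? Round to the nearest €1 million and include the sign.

Expenditure multiplier = 1/(1 − c(1−t)) = 1/(1 − 0.71×0.76) = 1/0.4604 ≈ 2.172.
ΔY = k × ΔG = (+€173 million) / 0.4604 ≈ +€376 million.

+€376 million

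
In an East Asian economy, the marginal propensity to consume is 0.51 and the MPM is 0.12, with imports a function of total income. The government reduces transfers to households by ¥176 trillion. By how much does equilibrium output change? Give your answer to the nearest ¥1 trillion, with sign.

The transfer change shifts disposable income by −¥176 trillion, so first-round consumption changes by c·ΔTR = 0.51 × (−¥176 trillion) = −¥89.76 trillion.
Expenditure multiplier = 1/(1 − c + m) = 1/(1 − 0.51 + 0.12) = 1/0.61 ≈ 1.639.
The transfer multiplier is c × k ≈ 0.836, so ΔY = k × (c·ΔTR) = (−¥89.76 trillion) / 0.61 ≈ −¥147 trillion.

−¥147 trillion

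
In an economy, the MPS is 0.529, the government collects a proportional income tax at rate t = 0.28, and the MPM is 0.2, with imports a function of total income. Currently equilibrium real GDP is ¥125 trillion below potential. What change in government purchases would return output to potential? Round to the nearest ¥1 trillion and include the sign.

+¥108 trillion

MPC = 1 − MPS = 1 − 0.529 = 0.471.
Spending multiplier = 1/(1 − c(1−t) + m) = 1/(1 − 0.471×0.72 + 0.2) = 1/0.86088 ≈ 1.162.
Need ΔY = +¥125 trillion, so ΔG = ΔY/k = (+¥125 trillion) × 0.86088 ≈ +¥108 trillion.
The government should increase government purchases by ¥108 trillion.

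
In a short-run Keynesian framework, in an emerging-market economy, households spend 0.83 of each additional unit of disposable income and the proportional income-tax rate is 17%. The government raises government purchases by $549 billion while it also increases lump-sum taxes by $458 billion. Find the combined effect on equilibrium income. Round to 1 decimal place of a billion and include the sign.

+$542.8 billion

Expenditure multiplier = 1/(1 − c(1−t)) = 1/(1 − 0.83×0.83) = 1/0.3111 ≈ 3.214.
ΔG contributes k·ΔG = (+$549 billion) / 0.3111 ≈ +$1,764.7 billion.
ΔT of +$458 billion changes first-round spending by −c·ΔT = −$380.14 billion, contributing k·(−c·ΔT) = (−$380.14 billion) / 0.3111 ≈ −$1,221.9 billion.
Net ΔY = k(ΔG − c·ΔT) = (+$168.86 billion) / 0.3111 ≈ +$542.8 billion.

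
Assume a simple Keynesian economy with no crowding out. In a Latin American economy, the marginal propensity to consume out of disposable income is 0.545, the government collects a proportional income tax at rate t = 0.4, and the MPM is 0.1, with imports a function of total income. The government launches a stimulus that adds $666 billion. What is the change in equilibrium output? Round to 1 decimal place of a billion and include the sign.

+$861.6 billion

Expenditure multiplier = 1/(1 − c(1−t) + m) = 1/(1 − 0.545×0.6 + 0.1) = 1/0.773 ≈ 1.294.
ΔY = k × ΔG = (+$666 billion) / 0.773 ≈ +$861.6 billion.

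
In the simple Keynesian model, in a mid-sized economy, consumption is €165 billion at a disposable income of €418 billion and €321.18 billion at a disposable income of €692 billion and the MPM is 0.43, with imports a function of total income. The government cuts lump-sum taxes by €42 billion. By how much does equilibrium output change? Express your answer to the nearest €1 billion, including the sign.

MPC = ΔC/ΔYd = (321.18 − 165)/(692 − 418) = 156.18/274 = 0.57.
A lump-sum tax change of −€42 billion shifts disposable income by +€42 billion; first-round consumption changes by −c × ΔT = −0.57 × (−€42 billion) = +€23.94 billion.
Expenditure multiplier = 1/(1 − c + m) = 1/(1 − 0.57 + 0.43) = 1/0.86 ≈ 1.163.
The tax multiplier is −c × k ≈ −0.663, so ΔY = k × (−c·ΔT) = (+€23.94 billion) / 0.86 ≈ +€28 billion.

+€28 billion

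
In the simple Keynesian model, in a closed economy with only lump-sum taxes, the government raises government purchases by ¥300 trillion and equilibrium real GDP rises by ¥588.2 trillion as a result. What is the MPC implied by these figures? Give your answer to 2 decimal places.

Implied spending multiplier k = ΔY/ΔG = 588.2/300 ≈ 1.9607.
Since k = 1/(1 − MPC), MPC = 1 − 1/k = 1 − ΔG/ΔY = 1 − 300/588.2 ≈ 0.49.

0.49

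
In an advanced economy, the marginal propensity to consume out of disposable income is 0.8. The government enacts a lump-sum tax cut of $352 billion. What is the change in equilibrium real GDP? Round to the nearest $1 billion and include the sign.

+$1,408 billion

A lump-sum tax change of −$352 billion shifts disposable income by +$352 billion; first-round consumption changes by −c × ΔT = −0.8 × (−$352 billion) = +$281.6 billion.
Expenditure multiplier = 1/(1 − MPC) = 1/(1 − 0.8) = 1/0.2 = 5.
The tax multiplier is −c × k = −4, so ΔY = k × (−c·ΔT) = (+$281.6 billion) / 0.2 = +$1,408 billion.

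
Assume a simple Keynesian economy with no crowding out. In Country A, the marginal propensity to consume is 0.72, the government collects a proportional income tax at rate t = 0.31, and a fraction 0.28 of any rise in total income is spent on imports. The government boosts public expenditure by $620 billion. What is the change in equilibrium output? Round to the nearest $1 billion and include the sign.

Expenditure multiplier = 1/(1 − c(1−t) + m) = 1/(1 − 0.72×0.69 + 0.28) = 1/0.7832 ≈ 1.277.
ΔY = k × ΔG = (+$620 billion) / 0.7832 ≈ +$792 billion.

+$792 billion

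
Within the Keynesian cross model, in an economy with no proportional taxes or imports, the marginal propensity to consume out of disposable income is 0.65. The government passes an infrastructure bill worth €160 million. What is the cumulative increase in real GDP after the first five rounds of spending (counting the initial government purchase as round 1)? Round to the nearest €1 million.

Round 1 adds ΔG = €160 million; each later round is MPC = 0.65 times the previous.
After 5 rounds: 160 + 104 + 67.6 + 43.94 + 28.561 = ΔG·(1 − c^5)/(1 − c) = 160 × (1 − 0.1160290625)/0.35 ≈ €404 million.

€404 million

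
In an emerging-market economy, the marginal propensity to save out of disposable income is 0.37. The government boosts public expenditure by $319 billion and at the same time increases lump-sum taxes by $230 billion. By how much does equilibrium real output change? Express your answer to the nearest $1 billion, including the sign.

+$471 billion

MPC = 1 − MPS = 1 − 0.37 = 0.63.
Expenditure multiplier = 1/(1 − MPC) = 1/(1 − 0.63) = 1/0.37 ≈ 2.703.
ΔG contributes k·ΔG = (+$319 billion) / 0.37 ≈ +$862.2 billion.
ΔT of +$230 billion changes first-round spending by −c·ΔT = −$144.9 billion, contributing k·(−c·ΔT) = (−$144.9 billion) / 0.37 ≈ −$391.6 billion.
Net ΔY = k(ΔG − c·ΔT) = (+$174.1 billion) / 0.37 ≈ +$471 billion.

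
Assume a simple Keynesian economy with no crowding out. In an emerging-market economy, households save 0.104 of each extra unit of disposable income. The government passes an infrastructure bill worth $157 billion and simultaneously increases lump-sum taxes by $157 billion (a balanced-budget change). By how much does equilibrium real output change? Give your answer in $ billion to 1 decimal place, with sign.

+$157.0 billion

MPC = 1 − MPS = 1 − 0.104 = 0.896.
Expenditure multiplier = 1/(1 − MPC) = 1/(1 − 0.896) = 1/0.104 ≈ 9.615.
ΔG contributes k·ΔG = (+$157 billion) / 0.104 ≈ +$1,509.6 billion.
ΔT of +$157 billion changes first-round spending by −c·ΔT = −$140.672 billion, contributing k·(−c·ΔT) = (−$140.672 billion) / 0.104 ≈ −$1,352.6 billion.
With ΔG = ΔT and no other leakages, the balanced-budget multiplier is 1, so ΔY = ΔG = +$157 billion.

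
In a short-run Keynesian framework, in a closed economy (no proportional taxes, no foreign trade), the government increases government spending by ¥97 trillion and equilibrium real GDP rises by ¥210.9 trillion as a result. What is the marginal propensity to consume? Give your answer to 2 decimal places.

Implied spending multiplier k = ΔY/ΔG = 210.9/97 ≈ 2.1742.
Since k = 1/(1 − MPC), MPC = 1 − 1/k = 1 − ΔG/ΔY = 1 − 97/210.9 ≈ 0.54.

0.54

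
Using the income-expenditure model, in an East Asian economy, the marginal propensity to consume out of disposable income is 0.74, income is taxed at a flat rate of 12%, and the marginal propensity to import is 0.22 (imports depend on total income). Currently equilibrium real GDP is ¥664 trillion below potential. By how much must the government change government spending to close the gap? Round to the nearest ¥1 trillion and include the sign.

+¥378 trillion

Spending multiplier = 1/(1 − c(1−t) + m) = 1/(1 − 0.74×0.88 + 0.22) = 1/0.5688 ≈ 1.758.
Need ΔY = +¥664 trillion, so ΔG = ΔY/k = (+¥664 trillion) × 0.5688 ≈ +¥378 trillion.
The government should increase government spending by ¥378 trillion.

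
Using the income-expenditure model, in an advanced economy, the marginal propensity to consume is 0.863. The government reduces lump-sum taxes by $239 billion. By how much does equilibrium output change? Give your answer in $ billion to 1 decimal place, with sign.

A lump-sum tax change of −$239 billion shifts disposable income by +$239 billion; first-round consumption changes by −c × ΔT = −0.863 × (−$239 billion) = +$206.257 billion.
Expenditure multiplier = 1/(1 − MPC) = 1/(1 − 0.863) = 1/0.137 ≈ 7.299.
The tax multiplier is −c × k ≈ −6.299, so ΔY = k × (−c·ΔT) = (+$206.257 billion) / 0.137 ≈ +$1,505.5 billion.

+$1,505.5 billion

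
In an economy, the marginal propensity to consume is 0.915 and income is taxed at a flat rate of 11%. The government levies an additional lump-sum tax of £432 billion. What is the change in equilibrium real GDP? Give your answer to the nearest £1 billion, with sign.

−£2,129 billion

A lump-sum tax change of +£432 billion shifts disposable income by −£432 billion; first-round consumption changes by −c × ΔT = −0.915 × (+£432 billion) = −£395.28 billion.
Expenditure multiplier = 1/(1 − c(1−t)) = 1/(1 − 0.915×0.89) = 1/0.18565 ≈ 5.386.
The tax multiplier is −c × k ≈ −4.929, so ΔY = k × (−c·ΔT) = (−£395.28 billion) / 0.18565 ≈ −£2,129 billion.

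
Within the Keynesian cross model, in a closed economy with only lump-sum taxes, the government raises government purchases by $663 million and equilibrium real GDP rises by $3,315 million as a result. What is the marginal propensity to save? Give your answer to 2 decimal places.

0.20

Implied spending multiplier k = ΔY/ΔG = 3,315/663 = 5.
Since k = 1/(1 − MPC), MPC = 1 − 1/k = 1 − ΔG/ΔY = 1 − 663/3,315 = 0.80.
MPS = 1 − MPC = 0.20.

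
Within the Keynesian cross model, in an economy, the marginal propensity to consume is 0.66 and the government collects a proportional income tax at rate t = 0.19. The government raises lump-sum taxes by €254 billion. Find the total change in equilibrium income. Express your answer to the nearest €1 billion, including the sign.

A lump-sum tax change of +€254 billion shifts disposable income by −€254 billion; first-round consumption changes by −c × ΔT = −0.66 × (+€254 billion) = −€167.64 billion.
Expenditure multiplier = 1/(1 − c(1−t)) = 1/(1 − 0.66×0.81) = 1/0.4654 ≈ 2.149.
The tax multiplier is −c × k ≈ −1.418, so ΔY = k × (−c·ΔT) = (−€167.64 billion) / 0.4654 ≈ −€360 billion.

−€360 billion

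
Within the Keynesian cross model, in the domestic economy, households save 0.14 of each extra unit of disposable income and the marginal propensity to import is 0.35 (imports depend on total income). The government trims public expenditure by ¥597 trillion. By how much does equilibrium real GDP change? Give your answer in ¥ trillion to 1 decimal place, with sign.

−¥1,218.4 trillion

MPC = 1 − MPS = 1 − 0.14 = 0.86.
Government-spending multiplier = 1/(1 − c + m) = 1/(1 − 0.86 + 0.35) = 1/0.49 ≈ 2.041.
ΔY = k × ΔG = (−¥597 trillion) / 0.49 ≈ −¥1,218.4 trillion.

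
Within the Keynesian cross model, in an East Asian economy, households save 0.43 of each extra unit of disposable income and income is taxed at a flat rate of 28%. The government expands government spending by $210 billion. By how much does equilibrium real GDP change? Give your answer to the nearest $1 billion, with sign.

+$356 billion

MPC = 1 − MPS = 1 − 0.43 = 0.57.
Expenditure multiplier = 1/(1 − c(1−t)) = 1/(1 − 0.57×0.72) = 1/0.5896 ≈ 1.696.
ΔY = k × ΔG = (+$210 billion) / 0.5896 ≈ +$356 billion.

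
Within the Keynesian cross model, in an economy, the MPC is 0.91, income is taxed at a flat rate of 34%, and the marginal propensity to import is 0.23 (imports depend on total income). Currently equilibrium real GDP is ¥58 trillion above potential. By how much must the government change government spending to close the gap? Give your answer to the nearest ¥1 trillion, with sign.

Spending multiplier = 1/(1 − c(1−t) + m) = 1/(1 − 0.91×0.66 + 0.23) = 1/0.6294 ≈ 1.589.
Need ΔY = −¥58 trillion, so ΔG = ΔY/k = (−¥58 trillion) × 0.6294 ≈ −¥37 trillion.
The government should cut government spending by ¥37 trillion.

−¥37 trillion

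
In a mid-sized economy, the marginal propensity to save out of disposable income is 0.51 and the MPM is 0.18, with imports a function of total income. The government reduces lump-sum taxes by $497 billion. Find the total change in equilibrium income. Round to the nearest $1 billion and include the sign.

MPC = 1 − MPS = 1 − 0.51 = 0.49.
A lump-sum tax change of −$497 billion shifts disposable income by +$497 billion; first-round consumption changes by −c × ΔT = −0.49 × (−$497 billion) = +$243.53 billion.
Expenditure multiplier = 1/(1 − c + m) = 1/(1 − 0.49 + 0.18) = 1/0.69 ≈ 1.449.
The tax multiplier is −c × k ≈ −0.71, so ΔY = k × (−c·ΔT) = (+$243.53 billion) / 0.69 ≈ +$353 billion.

+$353 billion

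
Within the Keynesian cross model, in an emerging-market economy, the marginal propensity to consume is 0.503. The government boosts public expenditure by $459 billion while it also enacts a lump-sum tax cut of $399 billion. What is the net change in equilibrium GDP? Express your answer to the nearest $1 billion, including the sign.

+$1,327 billion

Expenditure multiplier = 1/(1 − MPC) = 1/(1 − 0.503) = 1/0.497 ≈ 2.012.
ΔG contributes k·ΔG = (+$459 billion) / 0.497 ≈ +$923.5 billion.
ΔT of −$399 billion changes first-round spending by −c·ΔT = +$200.697 billion, contributing k·(−c·ΔT) = (+$200.697 billion) / 0.497 ≈ +$403.8 billion.
Net ΔY = k(ΔG − c·ΔT) = (+$659.697 billion) / 0.497 ≈ +$1,327 billion.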